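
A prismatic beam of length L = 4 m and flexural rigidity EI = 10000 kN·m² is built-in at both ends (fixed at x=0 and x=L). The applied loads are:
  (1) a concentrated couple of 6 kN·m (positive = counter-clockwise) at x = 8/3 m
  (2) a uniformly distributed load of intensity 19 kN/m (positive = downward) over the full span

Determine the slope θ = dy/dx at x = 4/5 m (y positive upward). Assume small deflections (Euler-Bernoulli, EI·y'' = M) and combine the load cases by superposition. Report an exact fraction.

Load 1 — applied couple M₀=6 kN·m at a=8/3 m (b=L-a=4/3):
  θ_1 = (R_Ax²/2 - M_Ax)/EI  [x≤a] with R_A=2, M_A=2 = (2·(4/5)²/2 - 2·(4/5))/10000 = -3/31250 rad
Load 2 — uniform load w=19 kN/m over full span:
  θ_2 = -wx(L-x)(L-2x)/(12EI) = -19·(4/5)·(4-(4/5))·(4-2·(4/5))/(12·10000) = -76/78125 rad
Superposition: θ = Σ θ_i = -167/156250 rad ≈ -0.001069 rad

θ(4/5) = -167/156250 rad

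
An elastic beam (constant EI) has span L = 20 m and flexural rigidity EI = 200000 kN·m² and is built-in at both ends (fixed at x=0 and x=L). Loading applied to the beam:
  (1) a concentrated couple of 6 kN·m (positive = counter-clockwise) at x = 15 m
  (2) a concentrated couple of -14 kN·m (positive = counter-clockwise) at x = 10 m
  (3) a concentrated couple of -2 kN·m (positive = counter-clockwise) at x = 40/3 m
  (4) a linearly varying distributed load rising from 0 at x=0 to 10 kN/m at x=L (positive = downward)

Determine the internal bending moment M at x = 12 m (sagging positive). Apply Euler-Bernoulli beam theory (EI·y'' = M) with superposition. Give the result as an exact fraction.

M(12) = 10657/120 kN·m

Load 1 — applied couple M₀=6 kN·m at a=15 m (b=L-a=5):
  M_1 = R_Ax - M_A  [x≤a] with R_A=27/80, M_A=15/8 = (27/80)·12 - (15/8) = 87/40 kN·m
Load 2 — applied couple M₀=-14 kN·m at a=10 m (b=L-a=10):
  M_2 = R_Ax - M_A - M₀  [x>a] with R_A=-21/20, M_A=-7/2 = (-21/20)·12 - (-7/2) - (-14) = 49/10 kN·m
Load 3 — applied couple M₀=-2 kN·m at a=40/3 m (b=L-a=20/3):
  M_3 = R_Ax - M_A  [x≤a] with R_A=-2/15, M_A=-2/3 = (-2/15)·12 - (-2/3) = -14/15 kN·m
Load 4 — triangular load w₀=10 kN/m (0→w₀ over full span):
  M_4 = 3w₀Lx/20 - w₀L²/30 - w₀x³/(6L) = 3·10·20·12/20 - 10·20²/30 - 10·12³/(6·20) = 248/3 kN·m
Superposition: M = Σ M_i = 10657/120 kN·m ≈ 88.808333 kN·m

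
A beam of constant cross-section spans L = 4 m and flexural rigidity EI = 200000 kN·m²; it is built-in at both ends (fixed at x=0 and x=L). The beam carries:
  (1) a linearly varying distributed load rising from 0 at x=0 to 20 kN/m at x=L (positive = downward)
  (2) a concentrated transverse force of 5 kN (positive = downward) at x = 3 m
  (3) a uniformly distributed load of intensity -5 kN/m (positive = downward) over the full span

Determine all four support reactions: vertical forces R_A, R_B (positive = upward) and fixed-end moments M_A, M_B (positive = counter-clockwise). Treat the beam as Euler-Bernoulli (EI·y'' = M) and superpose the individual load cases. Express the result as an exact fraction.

R_A = 89/32 kN, M_A = 79/16 kN·m, R_B = 711/32 kN, M_B = -583/48 kN·m

Load 1 — triangular load w₀=20 kN/m (0→w₀ over full span):
  R_A = 3w₀L/20 = 3·20·4/20 = 12 kN
  M_A = w₀L²/30 = 20·4²/30 = 32/3 kN·m
  R_B = 7w₀L/20 = 7·20·4/20 = 28 kN
  M_B = -w₀L²/20 = -20·4²/20 = -16 kN·m
Load 2 — point force P=5 kN at a=3 m (b=L-a=1):
  R_A = Pb²(3a+b)/L³ = 5·1²·(3·3+1)/4³ = 25/32 kN
  M_A = Pab²/L² = 5·3·1²/4² = 15/16 kN·m
  R_B = Pa²(a+3b)/L³ = 5·3²·(3+3·1)/4³ = 135/32 kN
  M_B = -Pa²b/L² = -5·3²·1/4² = -45/16 kN·m
Load 3 — uniform load w=-5 kN/m over full span:
  R_A = wL/2 = (-5)·4/2 = -10 kN
  M_A = wL²/12 = (-5)·4²/12 = -20/3 kN·m
  R_B = wL/2 = (-5)·4/2 = -10 kN
  M_B = -wL²/12 = -(-5)·4²/12 = 20/3 kN·m
Superposition: R_A = 89/32 kN, M_A = 79/16 kN·m, R_B = 711/32 kN, M_B = -583/48 kN·m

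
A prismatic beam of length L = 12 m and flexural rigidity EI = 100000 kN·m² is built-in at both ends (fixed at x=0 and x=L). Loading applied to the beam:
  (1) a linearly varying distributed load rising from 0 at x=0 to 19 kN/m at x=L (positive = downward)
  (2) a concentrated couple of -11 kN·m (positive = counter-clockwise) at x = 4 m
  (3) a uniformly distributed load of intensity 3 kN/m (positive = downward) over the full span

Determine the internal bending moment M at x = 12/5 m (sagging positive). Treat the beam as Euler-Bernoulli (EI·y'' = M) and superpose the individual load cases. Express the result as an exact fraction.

Load 1 — triangular load w₀=19 kN/m (0→w₀ over full span):
  M_1 = 3w₀Lx/20 - w₀L²/30 - w₀x³/(6L) = 3·19·12·(12/5)/20 - 19·12²/30 - 19·(12/5)³/(6·12) = -1596/125 kN·m
Load 2 — applied couple M₀=-11 kN·m at a=4 m (b=L-a=8):
  M_2 = R_Ax - M_A  [x≤a] with R_A=-11/9, M_A=0 = (-11/9)·(12/5) - 0 = -44/15 kN·m
Load 3 — uniform load w=3 kN/m over full span:
  M_3 = wLx/2 - wL²/12 - wx²/2 = 3·12·(12/5)/2 - 3·12²/12 - 3·(12/5)²/2 = -36/25 kN·m
Superposition: M = Σ M_i = -6428/375 kN·m ≈ -17.141333 kN·m

M(12/5) = -6428/375 kN·m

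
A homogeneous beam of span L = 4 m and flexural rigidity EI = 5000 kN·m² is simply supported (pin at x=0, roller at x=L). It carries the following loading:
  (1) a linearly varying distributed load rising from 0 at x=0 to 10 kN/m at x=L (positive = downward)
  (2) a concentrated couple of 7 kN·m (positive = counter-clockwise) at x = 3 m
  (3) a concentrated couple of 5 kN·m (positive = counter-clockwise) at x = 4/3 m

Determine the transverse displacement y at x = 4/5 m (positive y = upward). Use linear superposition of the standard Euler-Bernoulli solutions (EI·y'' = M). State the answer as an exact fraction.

Load 1 — triangular load w₀=10 kN/m (0→w₀ over full span):
  y_1 = -w₀x(7L⁴-10L²x²+3x⁴)/(360LEI) = -10·(4/5)·(7·4⁴-10·4²·(4/5)²+3·(4/5)⁴)/(360·4·5000) = -11008/5859375 m
Load 2 — applied couple M₀=7 kN·m at a=3 m (b=L-a=1):
  y_2 = (M₀x³/(6L)+C₁x)/EI  [x≤a] with C₁=M₀(3b²-L²)/(6L)=-91/24 = (7·(4/5)³/(6·4)+(-91/24)·(4/5))/5000 = -721/1250000 m
Load 3 — applied couple M₀=5 kN·m at a=4/3 m (b=L-a=8/3):
  y_3 = (M₀x³/(6L)+C₁x)/EI  [x≤a] with C₁=M₀(3b²-L²)/(6L)=10/9 = (5·(4/5)³/(6·4)+(10/9)·(4/5))/5000 = 28/140625 m
Superposition: y = Σ y_i = -634609/281250000 m ≈ -0.002256 m

y(4/5) = -634609/281250000 m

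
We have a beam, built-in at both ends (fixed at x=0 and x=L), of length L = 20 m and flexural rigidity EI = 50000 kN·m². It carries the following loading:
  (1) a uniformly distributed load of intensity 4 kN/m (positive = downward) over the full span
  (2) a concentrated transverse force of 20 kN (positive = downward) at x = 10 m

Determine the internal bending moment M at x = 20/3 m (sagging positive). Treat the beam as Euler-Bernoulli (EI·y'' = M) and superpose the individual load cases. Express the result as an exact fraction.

M(20/3) = 550/9 kN·m

Load 1 — uniform load w=4 kN/m over full span:
  M_1 = wLx/2 - wL²/12 - wx²/2 = 4·20·(20/3)/2 - 4·20²/12 - 4·(20/3)²/2 = 400/9 kN·m
Load 2 — point force P=20 kN at a=10 m (b=L-a=10):
  M_2 = Pb²(3a+b)x/L³ - Pab²/L²  [x≤a] = 20·10²·(3·10+10)·(20/3)/20³ - 20·10·10²/20² = 50/3 kN·m
Superposition: M = Σ M_i = 550/9 kN·m ≈ 61.111111 kN·m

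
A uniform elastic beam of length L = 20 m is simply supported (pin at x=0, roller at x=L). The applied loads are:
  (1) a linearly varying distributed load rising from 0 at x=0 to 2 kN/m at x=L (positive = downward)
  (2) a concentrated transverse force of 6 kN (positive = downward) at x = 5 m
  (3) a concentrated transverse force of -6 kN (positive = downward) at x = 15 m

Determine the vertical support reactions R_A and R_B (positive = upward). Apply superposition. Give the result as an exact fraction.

Load 1 — triangular load w₀=2 kN/m (0→w₀ over full span):
  R_A = w₀L/6 = 2·20/6 = 20/3 kN
  R_B = w₀L/3 = 2·20/3 = 40/3 kN
Load 2 — point force P=6 kN at a=5 m (b=L-a=15):
  R_A = Pb/L = 6·15/20 = 9/2 kN
  R_B = Pa/L = 6·5/20 = 3/2 kN
Load 3 — point force P=-6 kN at a=15 m (b=L-a=5):
  R_A = Pb/L = (-6)·5/20 = -3/2 kN
  R_B = Pa/L = (-6)·15/20 = -9/2 kN
Superposition: R_A = 29/3 kN, R_B = 31/3 kN

R_A = 29/3 kN, R_B = 31/3 kN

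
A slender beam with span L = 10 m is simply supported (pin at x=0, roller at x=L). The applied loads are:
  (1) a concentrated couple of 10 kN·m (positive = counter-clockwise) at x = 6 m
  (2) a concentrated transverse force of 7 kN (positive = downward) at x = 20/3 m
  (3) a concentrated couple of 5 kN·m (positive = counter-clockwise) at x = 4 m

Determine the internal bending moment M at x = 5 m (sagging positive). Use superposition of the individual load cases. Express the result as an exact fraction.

Load 1 — applied couple M₀=10 kN·m at a=6 m (b=L-a=4):
  M_1 = M₀x/L  [x≤a] = 10·5/10 = 5 kN·m
Load 2 — point force P=7 kN at a=20/3 m (b=L-a=10/3):
  M_2 = Pbx/L  [x≤a] = 7·(10/3)·5/10 = 35/3 kN·m
Load 3 — applied couple M₀=5 kN·m at a=4 m (b=L-a=6):
  M_3 = M₀x/L - M₀  [x>a] = 5·5/10 - 5 = -5/2 kN·m
Superposition: M = Σ M_i = 85/6 kN·m ≈ 14.166667 kN·m

M(5) = 85/6 kN·m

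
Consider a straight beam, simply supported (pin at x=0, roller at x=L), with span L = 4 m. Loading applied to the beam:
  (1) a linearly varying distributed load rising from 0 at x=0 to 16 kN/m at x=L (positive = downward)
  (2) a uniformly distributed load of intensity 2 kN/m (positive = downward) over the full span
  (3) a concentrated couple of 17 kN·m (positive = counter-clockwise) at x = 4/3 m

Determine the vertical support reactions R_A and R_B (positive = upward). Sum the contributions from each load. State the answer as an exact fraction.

R_A = 227/12 kN, R_B = 253/12 kN

Load 1 — triangular load w₀=16 kN/m (0→w₀ over full span):
  R_A = w₀L/6 = 16·4/6 = 32/3 kN
  R_B = w₀L/3 = 16·4/3 = 64/3 kN
Load 2 — uniform load w=2 kN/m over full span:
  R_A = wL/2 = 2·4/2 = 4 kN
  R_B = wL/2 = 2·4/2 = 4 kN
Load 3 — applied couple M₀=17 kN·m at a=4/3 m (b=L-a=8/3):
  R_A = M₀/L = 17/4 kN
  R_B = -M₀/L = -17/4 kN
Superposition: R_A = 227/12 kN, R_B = 253/12 kN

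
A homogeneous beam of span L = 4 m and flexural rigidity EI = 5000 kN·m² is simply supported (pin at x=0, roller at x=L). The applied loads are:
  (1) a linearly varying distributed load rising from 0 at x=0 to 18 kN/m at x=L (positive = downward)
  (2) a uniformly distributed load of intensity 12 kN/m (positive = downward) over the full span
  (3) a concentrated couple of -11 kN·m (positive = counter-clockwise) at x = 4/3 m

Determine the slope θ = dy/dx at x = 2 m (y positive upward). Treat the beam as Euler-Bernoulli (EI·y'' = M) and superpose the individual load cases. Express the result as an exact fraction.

θ(2) = -181/450000 rad

Load 1 — triangular load w₀=18 kN/m (0→w₀ over full span):
  θ_1 = -w₀(7L⁴-30L²x²+15x⁴)/(360LEI) = -18·(7·4⁴-30·4²·2²+15·2⁴)/(360·4·5000) = -7/25000 rad
Load 2 — uniform load w=12 kN/m over full span:
  θ_2 = -w(L³-6Lx²+4x³)/(24EI) = -12·(4³-6·4·2²+4·2³)/(24·5000) = 0 rad
Load 3 — applied couple M₀=-11 kN·m at a=4/3 m (b=L-a=8/3):
  θ_3 = (M₀x²/(2L)-M₀(x-a)+C₁)/EI  [x>a] with C₁=M₀(3b²-L²)/(6L)=-22/9 = ((-11)·2²/(2·4)-(-11)·(2-(4/3))+(-22/9))/5000 = -11/90000 rad
Superposition: θ = Σ θ_i = -181/450000 rad ≈ -0.000402 rad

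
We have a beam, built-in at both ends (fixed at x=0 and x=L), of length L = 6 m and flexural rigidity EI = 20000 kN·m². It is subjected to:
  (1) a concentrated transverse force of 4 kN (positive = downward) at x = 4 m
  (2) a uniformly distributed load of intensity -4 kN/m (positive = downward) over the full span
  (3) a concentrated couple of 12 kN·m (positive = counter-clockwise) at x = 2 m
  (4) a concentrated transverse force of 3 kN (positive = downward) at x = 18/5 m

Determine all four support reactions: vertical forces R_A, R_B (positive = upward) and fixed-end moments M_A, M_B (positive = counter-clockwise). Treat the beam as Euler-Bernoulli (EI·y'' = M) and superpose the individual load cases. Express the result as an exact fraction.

R_A = -24436/3375 kN, M_A = -9556/1125 kN·m, R_B = -32939/3375 kN, M_B = 11084/1125 kN·m

Load 1 — point force P=4 kN at a=4 m (b=L-a=2):
  R_A = Pb²(3a+b)/L³ = 4·2²·(3·4+2)/6³ = 28/27 kN
  M_A = Pab²/L² = 4·4·2²/6² = 16/9 kN·m
  R_B = Pa²(a+3b)/L³ = 4·4²·(4+3·2)/6³ = 80/27 kN
  M_B = -Pa²b/L² = -4·4²·2/6² = -32/9 kN·m
Load 2 — uniform load w=-4 kN/m over full span:
  R_A = wL/2 = (-4)·6/2 = -12 kN
  M_A = wL²/12 = (-4)·6²/12 = -12 kN·m
  R_B = wL/2 = (-4)·6/2 = -12 kN
  M_B = -wL²/12 = -(-4)·6²/12 = 12 kN·m
Load 3 — applied couple M₀=12 kN·m at a=2 m (b=L-a=4):
  R_A = 6M₀ab/L³ = 6·12·2·4/6³ = 8/3 kN
  M_A = M₀b(2a-b)/L² = 12·4·(2·2-4)/6² = 0 kN·m
  R_B = -6M₀ab/L³ = -6·12·2·4/6³ = -8/3 kN
  M_B = M₀a(2b-a)/L² = 12·2·(2·4-2)/6² = 4 kN·m
Load 4 — point force P=3 kN at a=18/5 m (b=L-a=12/5):
  R_A = Pb²(3a+b)/L³ = 3·(12/5)²·(3·(18/5)+(12/5))/6³ = 132/125 kN
  M_A = Pab²/L² = 3·(18/5)·(12/5)²/6² = 216/125 kN·m
  R_B = Pa²(a+3b)/L³ = 3·(18/5)²·((18/5)+3·(12/5))/6³ = 243/125 kN
  M_B = -Pa²b/L² = -3·(18/5)²·(12/5)/6² = -324/125 kN·m
Superposition: R_A = -24436/3375 kN, M_A = -9556/1125 kN·m, R_B = -32939/3375 kN, M_B = 11084/1125 kN·m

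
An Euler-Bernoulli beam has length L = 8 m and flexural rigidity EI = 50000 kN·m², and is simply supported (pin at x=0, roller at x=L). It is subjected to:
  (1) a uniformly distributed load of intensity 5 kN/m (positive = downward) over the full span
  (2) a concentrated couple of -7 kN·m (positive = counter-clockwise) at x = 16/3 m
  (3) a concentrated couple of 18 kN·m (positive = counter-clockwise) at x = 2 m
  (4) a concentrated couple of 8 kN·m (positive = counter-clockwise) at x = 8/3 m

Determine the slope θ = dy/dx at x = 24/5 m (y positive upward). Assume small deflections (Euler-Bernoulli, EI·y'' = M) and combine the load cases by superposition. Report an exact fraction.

θ(24/5) = 1597/4500000 rad

Load 1 — uniform load w=5 kN/m over full span:
  θ_1 = -w(L³-6Lx²+4x³)/(24EI) = -5·(8³-6·8·(24/5)²+4·(24/5)³)/(24·50000) = 148/234375 rad
Load 2 — applied couple M₀=-7 kN·m at a=16/3 m (b=L-a=8/3):
  θ_2 = (M₀x²/(2L)+C₁)/EI  [x≤a] with C₁=M₀(3b²-L²)/(6L)=56/9 = ((-7)·(24/5)²/(2·8)+(56/9))/50000 = -217/2812500 rad
Load 3 — applied couple M₀=18 kN·m at a=2 m (b=L-a=6):
  θ_3 = (M₀x²/(2L)-M₀(x-a)+C₁)/EI  [x>a] with C₁=M₀(3b²-L²)/(6L)=33/2 = (18·(24/5)²/(2·8)-18·((24/5)-2)+(33/2))/50000 = -399/2500000 rad
Load 4 — applied couple M₀=8 kN·m at a=8/3 m (b=L-a=16/3):
  θ_4 = (M₀x²/(2L)-M₀(x-a)+C₁)/EI  [x>a] with C₁=M₀(3b²-L²)/(6L)=32/9 = (8·(24/5)²/(2·8)-8·((24/5)-(8/3))+(32/9))/50000 = -28/703125 rad
Superposition: θ = Σ θ_i = 1597/4500000 rad ≈ 0.000355 rad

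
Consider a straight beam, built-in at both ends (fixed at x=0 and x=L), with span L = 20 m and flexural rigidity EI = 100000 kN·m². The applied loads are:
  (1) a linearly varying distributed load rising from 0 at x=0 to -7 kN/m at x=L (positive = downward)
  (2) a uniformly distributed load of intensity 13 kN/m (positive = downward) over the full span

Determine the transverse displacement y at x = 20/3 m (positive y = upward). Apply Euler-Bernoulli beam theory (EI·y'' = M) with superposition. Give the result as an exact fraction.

y(20/3) = -584/18225 m

Load 1 — triangular load w₀=-7 kN/m (0→w₀ over full span):
  y_1 = -w₀x²(L-x)²(x+2L)/(120LEI) = -(-7)·(20/3)²·(20-(20/3))²·((20/3)+2·20)/(120·20·100000) = 196/18225 m
Load 2 — uniform load w=13 kN/m over full span:
  y_2 = -wx²(L-x)²/(24EI) = -13·(20/3)²·(20-(20/3))²/(24·100000) = -52/1215 m
Superposition: y = Σ y_i = -584/18225 m ≈ -0.032044 m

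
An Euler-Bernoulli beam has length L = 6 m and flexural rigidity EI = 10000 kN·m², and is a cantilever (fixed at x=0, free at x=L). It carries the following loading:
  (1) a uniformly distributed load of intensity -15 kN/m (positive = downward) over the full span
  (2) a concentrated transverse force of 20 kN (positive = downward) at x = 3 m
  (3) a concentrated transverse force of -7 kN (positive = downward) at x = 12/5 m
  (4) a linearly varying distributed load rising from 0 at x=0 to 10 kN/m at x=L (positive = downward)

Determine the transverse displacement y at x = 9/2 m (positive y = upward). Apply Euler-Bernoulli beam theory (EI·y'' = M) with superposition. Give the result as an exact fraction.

Load 1 — uniform load w=-15 kN/m over full span:
  y_1 = -wx²(x²-4Lx+6L²)/(24EI) = -(-15)·(9/2)²·((9/2)²-4·6·(9/2)+6·6²)/(24·10000) = 41553/256000 m
Load 2 — point force P=20 kN at a=3 m (b=L-a=3):
  y_2 = -Pa²(3x-a)/(6EI)  [x>a] = -20·3²·(3·(9/2)-3)/(6·10000) = -63/2000 m
Load 3 — point force P=-7 kN at a=12/5 m (b=L-a=18/5):
  y_3 = -Pa²(3x-a)/(6EI)  [x>a] = -(-7)·(12/5)²·(3·(9/2)-(12/5))/(6·10000) = 2331/312500 m
Load 4 — triangular load w₀=10 kN/m (0→w₀ over full span):
  y_4 = (w₀Lx³/12-w₀L²x²/6-w₀x⁵/(120L))/EI = (10·6·(9/2)³/12-10·6²·(9/2)²/6-10·(9/2)⁵/(120·6))/10000 = -200961/2560000 m
Superposition: y = Σ y_i = 19128069/320000000 m ≈ 0.059775 m

y(9/2) = 19128069/320000000 m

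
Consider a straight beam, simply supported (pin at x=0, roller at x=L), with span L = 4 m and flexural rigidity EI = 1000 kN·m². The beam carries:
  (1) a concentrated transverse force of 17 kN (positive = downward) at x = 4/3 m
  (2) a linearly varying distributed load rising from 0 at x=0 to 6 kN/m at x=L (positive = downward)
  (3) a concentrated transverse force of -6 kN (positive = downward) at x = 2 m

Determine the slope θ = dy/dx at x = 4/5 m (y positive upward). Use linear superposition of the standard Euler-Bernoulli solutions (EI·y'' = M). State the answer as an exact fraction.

Load 1 — point force P=17 kN at a=4/3 m (b=L-a=8/3):
  θ_1 = -Pb(L²-b²-3x²)/(6LEI)  [x≤a] = -17·(8/3)·(4²-(8/3)²-3·(4/5)²)/(6·4·1000) = -3332/253125 rad
Load 2 — triangular load w₀=6 kN/m (0→w₀ over full span):
  θ_2 = -w₀(7L⁴-30L²x²+15x⁴)/(360LEI) = -6·(7·4⁴-30·4²·(4/5)²+15·(4/5)⁴)/(360·4·1000) = -1456/234375 rad
Load 3 — point force P=-6 kN at a=2 m (b=L-a=2):
  θ_3 = -Pb(L²-b²-3x²)/(6LEI)  [x≤a] = -(-6)·2·(4²-2²-3·(4/5)²)/(6·4·1000) = 63/12500 rad
Superposition: θ = Σ θ_i = -362873/25312500 rad ≈ -0.014336 rad

θ(4/5) = -362873/25312500 rad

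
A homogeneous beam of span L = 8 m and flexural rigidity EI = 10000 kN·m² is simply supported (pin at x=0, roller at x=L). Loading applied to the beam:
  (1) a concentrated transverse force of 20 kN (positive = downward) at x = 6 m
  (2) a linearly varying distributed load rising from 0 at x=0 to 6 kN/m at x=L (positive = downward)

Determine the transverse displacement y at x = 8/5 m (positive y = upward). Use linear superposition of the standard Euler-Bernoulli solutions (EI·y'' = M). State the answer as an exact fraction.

Load 1 — point force P=20 kN at a=6 m (b=L-a=2):
  y_1 = -Pbx(L²-b²-x²)/(6LEI)  [x≤a] = -20·2·(8/5)·(8²-2²-(8/5)²)/(6·8·10000) = -359/46875 m
Load 2 — triangular load w₀=6 kN/m (0→w₀ over full span):
  y_2 = -w₀x(7L⁴-10L²x²+3x⁴)/(360LEI) = -6·(8/5)·(7·8⁴-10·8²·(8/5)²+3·(8/5)⁴)/(360·8·10000) = -88064/9765625 m
Superposition: y = Σ y_i = -488567/29296875 m ≈ -0.016676 m

y(8/5) = -488567/29296875 m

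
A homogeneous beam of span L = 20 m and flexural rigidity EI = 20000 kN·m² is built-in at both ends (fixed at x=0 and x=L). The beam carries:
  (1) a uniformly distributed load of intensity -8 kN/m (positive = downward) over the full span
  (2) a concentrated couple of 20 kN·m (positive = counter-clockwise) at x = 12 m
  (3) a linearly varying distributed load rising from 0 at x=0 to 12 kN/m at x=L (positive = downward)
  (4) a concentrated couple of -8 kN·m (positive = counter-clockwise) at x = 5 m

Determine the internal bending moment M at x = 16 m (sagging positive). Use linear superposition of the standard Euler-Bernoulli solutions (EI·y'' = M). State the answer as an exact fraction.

M(16) = 1951/150 kN·m

Load 1 — uniform load w=-8 kN/m over full span:
  M_1 = wLx/2 - wL²/12 - wx²/2 = (-8)·20·16/2 - (-8)·20²/12 - (-8)·16²/2 = 32/3 kN·m
Load 2 — applied couple M₀=20 kN·m at a=12 m (b=L-a=8):
  M_2 = R_Ax - M_A - M₀  [x>a] with R_A=36/25, M_A=32/5 = (36/25)·16 - (32/5) - 20 = -84/25 kN·m
Load 3 — triangular load w₀=12 kN/m (0→w₀ over full span):
  M_3 = 3w₀Lx/20 - w₀L²/30 - w₀x³/(6L) = 3·12·20·16/20 - 12·20²/30 - 12·16³/(6·20) = 32/5 kN·m
Load 4 — applied couple M₀=-8 kN·m at a=5 m (b=L-a=15):
  M_4 = R_Ax - M_A - M₀  [x>a] with R_A=-9/20, M_A=3/2 = (-9/20)·16 - (3/2) - (-8) = -7/10 kN·m
Superposition: M = Σ M_i = 1951/150 kN·m ≈ 13.006667 kN·m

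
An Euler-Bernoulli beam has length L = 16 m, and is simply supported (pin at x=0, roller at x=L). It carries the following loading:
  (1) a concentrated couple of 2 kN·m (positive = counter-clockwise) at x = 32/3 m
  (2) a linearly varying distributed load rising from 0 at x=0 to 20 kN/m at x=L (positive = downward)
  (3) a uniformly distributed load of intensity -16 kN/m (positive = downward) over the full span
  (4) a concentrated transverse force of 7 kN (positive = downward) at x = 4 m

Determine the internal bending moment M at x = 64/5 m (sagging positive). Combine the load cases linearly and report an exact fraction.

Load 1 — applied couple M₀=2 kN·m at a=32/3 m (b=L-a=16/3):
  M_1 = M₀x/L - M₀  [x>a] = 2·(64/5)/16 - 2 = -2/5 kN·m
Load 2 — triangular load w₀=20 kN/m (0→w₀ over full span):
  M_2 = w₀Lx/6 - w₀x³/(6L) = 20·16·(64/5)/6 - 20·(64/5)³/(6·16) = 6144/25 kN·m
Load 3 — uniform load w=-16 kN/m over full span:
  M_3 = wx(L-x)/2 = (-16)·(64/5)·(16-(64/5))/2 = -8192/25 kN·m
Load 4 — point force P=7 kN at a=4 m (b=L-a=12):
  M_4 = Pa(L-x)/L  [x>a] = 7·4·(16-(64/5))/16 = 28/5 kN·m
Superposition: M = Σ M_i = -1918/25 kN·m ≈ -76.720000 kN·m

M(64/5) = -1918/25 kN·m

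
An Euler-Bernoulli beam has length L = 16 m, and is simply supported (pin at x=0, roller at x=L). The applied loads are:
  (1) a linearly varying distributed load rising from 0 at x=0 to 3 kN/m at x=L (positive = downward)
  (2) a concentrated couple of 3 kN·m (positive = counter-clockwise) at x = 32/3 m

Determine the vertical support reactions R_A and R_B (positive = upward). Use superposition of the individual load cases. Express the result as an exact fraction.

R_A = 131/16 kN, R_B = 253/16 kN

Load 1 — triangular load w₀=3 kN/m (0→w₀ over full span):
  R_A = w₀L/6 = 3·16/6 = 8 kN
  R_B = w₀L/3 = 3·16/3 = 16 kN
Load 2 — applied couple M₀=3 kN·m at a=32/3 m (b=L-a=16/3):
  R_A = M₀/L = 3/16 kN
  R_B = -M₀/L = -3/16 kN
Superposition: R_A = 131/16 kN, R_B = 253/16 kN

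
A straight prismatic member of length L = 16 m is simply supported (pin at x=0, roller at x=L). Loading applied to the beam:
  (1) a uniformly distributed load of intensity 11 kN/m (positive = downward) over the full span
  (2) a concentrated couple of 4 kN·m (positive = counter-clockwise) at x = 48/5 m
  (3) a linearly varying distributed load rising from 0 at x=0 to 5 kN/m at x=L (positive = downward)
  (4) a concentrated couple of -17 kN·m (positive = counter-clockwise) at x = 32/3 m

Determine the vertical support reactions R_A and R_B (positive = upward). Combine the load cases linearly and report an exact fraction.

Load 1 — uniform load w=11 kN/m over full span:
  R_A = wL/2 = 11·16/2 = 88 kN
  R_B = wL/2 = 11·16/2 = 88 kN
Load 2 — applied couple M₀=4 kN·m at a=48/5 m (b=L-a=32/5):
  R_A = M₀/L = 4/16 = 1/4 kN
  R_B = -M₀/L = -4/16 = -1/4 kN
Load 3 — triangular load w₀=5 kN/m (0→w₀ over full span):
  R_A = w₀L/6 = 5·16/6 = 40/3 kN
  R_B = w₀L/3 = 5·16/3 = 80/3 kN
Load 4 — applied couple M₀=-17 kN·m at a=32/3 m (b=L-a=16/3):
  R_A = M₀/L = (-17)/16 = -17/16 kN
  R_B = -M₀/L = -(-17)/16 = 17/16 kN
Superposition: R_A = 4825/48 kN, R_B = 5543/48 kN

R_A = 4825/48 kN, R_B = 5543/48 kN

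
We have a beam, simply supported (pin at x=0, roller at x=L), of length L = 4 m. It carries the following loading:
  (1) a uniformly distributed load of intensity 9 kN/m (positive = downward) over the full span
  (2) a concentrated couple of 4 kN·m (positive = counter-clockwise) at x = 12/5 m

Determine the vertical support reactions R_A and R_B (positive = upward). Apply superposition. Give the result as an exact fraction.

R_A = 19 kN, R_B = 17 kN

Load 1 — uniform load w=9 kN/m over full span:
  R_A = wL/2 = 9·4/2 = 18 kN
  R_B = wL/2 = 9·4/2 = 18 kN
Load 2 — applied couple M₀=4 kN·m at a=12/5 m (b=L-a=8/5):
  R_A = M₀/L = 4/4 = 1 kN
  R_B = -M₀/L = -4/4 = -1 kN
Superposition: R_A = 19 kN, R_B = 17 kN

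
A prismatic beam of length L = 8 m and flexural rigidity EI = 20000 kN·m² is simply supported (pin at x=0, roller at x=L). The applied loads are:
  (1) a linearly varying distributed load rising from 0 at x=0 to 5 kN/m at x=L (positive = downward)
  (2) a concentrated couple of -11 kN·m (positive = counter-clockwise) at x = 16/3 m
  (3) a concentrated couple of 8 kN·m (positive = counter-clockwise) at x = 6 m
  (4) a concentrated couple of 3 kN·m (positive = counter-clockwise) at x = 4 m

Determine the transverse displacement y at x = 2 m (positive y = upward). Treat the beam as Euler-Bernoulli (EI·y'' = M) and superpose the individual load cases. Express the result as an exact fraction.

Load 1 — triangular load w₀=5 kN/m (0→w₀ over full span):
  y_1 = -w₀x(7L⁴-10L²x²+3x⁴)/(360LEI) = -5·2·(7·8⁴-10·8²·2²+3·2⁴)/(360·8·20000) = -109/24000 m
Load 2 — applied couple M₀=-11 kN·m at a=16/3 m (b=L-a=8/3):
  y_2 = (M₀x³/(6L)+C₁x)/EI  [x≤a] with C₁=M₀(3b²-L²)/(6L)=88/9 = ((-11)·2³/(6·8)+(88/9)·2)/20000 = 319/360000 m
Load 3 — applied couple M₀=8 kN·m at a=6 m (b=L-a=2):
  y_3 = (M₀x³/(6L)+C₁x)/EI  [x≤a] with C₁=M₀(3b²-L²)/(6L)=-26/3 = (8·2³/(6·8)+(-26/3)·2)/20000 = -1/1250 m
Load 4 — applied couple M₀=3 kN·m at a=4 m (b=L-a=4):
  y_4 = (M₀x³/(6L)+C₁x)/EI  [x≤a] with C₁=M₀(3b²-L²)/(6L)=-1 = (3·2³/(6·8)+(-1)·2)/20000 = -3/40000 m
Superposition: y = Σ y_i = -1631/360000 m ≈ -0.004531 m

y(2) = -1631/360000 m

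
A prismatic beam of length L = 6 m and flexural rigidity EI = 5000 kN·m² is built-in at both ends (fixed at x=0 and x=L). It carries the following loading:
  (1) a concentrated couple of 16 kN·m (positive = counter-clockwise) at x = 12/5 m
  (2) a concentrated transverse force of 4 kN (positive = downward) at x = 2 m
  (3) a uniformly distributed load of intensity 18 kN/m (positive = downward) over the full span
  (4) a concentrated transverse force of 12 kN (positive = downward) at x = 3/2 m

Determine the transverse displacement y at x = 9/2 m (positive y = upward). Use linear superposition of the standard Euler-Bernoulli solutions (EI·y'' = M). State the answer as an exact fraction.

y(9/2) = -66683/9600000 m

Load 1 — applied couple M₀=16 kN·m at a=12/5 m (b=L-a=18/5):
  y_1 = (R_Ax³/6 - M_Ax²/2 - M₀(x-a)²/2)/EI  [x>a] with R_A=96/25, M_A=48/25 = ((96/25)·(9/2)³/6 - (48/25)·(9/2)²/2 - 16·((9/2)-(12/5))²/2)/5000 = 9/12500 m
Load 2 — point force P=4 kN at a=2 m (b=L-a=4):
  y_2 = -Pa²(L-x)²(3bL-(3b+a)(L-x))/(6L³EI)  [x>a] = -4·2²·(6-(9/2))²·(3·4·6-(3·4+2)·(6-(9/2)))/(6·6³·5000) = -17/60000 m
Load 3 — uniform load w=18 kN/m over full span:
  y_3 = -wx²(L-x)²/(24EI) = -18·(9/2)²·(6-(9/2))²/(24·5000) = -2187/320000 m
Load 4 — point force P=12 kN at a=3/2 m (b=L-a=9/2):
  y_4 = -Pa²(L-x)²(3bL-(3b+a)(L-x))/(6L³EI)  [x>a] = -12·(3/2)²·(6-(9/2))²·(3·(9/2)·6-(3·(9/2)+(3/2))·(6-(9/2)))/(6·6³·5000) = -351/640000 m
Superposition: y = Σ y_i = -66683/9600000 m ≈ -0.006946 m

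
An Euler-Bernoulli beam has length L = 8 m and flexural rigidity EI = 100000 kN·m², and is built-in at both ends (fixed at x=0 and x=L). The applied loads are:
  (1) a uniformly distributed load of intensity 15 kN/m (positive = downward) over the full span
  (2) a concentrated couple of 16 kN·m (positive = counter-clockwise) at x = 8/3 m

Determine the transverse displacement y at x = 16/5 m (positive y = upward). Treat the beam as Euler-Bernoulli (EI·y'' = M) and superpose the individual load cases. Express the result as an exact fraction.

y(16/5) = -528/390625 m

Load 1 — uniform load w=15 kN/m over full span:
  y_1 = -wx²(L-x)²/(24EI) = -15·(16/5)²·(8-(16/5))²/(24·100000) = -576/390625 m
Load 2 — applied couple M₀=16 kN·m at a=8/3 m (b=L-a=16/3):
  y_2 = (R_Ax³/6 - M_Ax²/2 - M₀(x-a)²/2)/EI  [x>a] with R_A=8/3, M_A=0 = ((8/3)·(16/5)³/6 - 0·(16/5)²/2 - 16·((16/5)-(8/3))²/2)/100000 = 48/390625 m
Superposition: y = Σ y_i = -528/390625 m ≈ -0.001352 m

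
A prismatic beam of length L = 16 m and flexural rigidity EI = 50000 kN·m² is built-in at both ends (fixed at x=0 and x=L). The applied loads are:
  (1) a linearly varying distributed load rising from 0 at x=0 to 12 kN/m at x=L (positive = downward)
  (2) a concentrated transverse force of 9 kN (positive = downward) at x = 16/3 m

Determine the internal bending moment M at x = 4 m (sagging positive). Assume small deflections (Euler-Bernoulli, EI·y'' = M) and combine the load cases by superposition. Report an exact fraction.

M(4) = 152/15 kN·m

Load 1 — triangular load w₀=12 kN/m (0→w₀ over full span):
  M_1 = 3w₀Lx/20 - w₀L²/30 - w₀x³/(6L) = 3·12·16·4/20 - 12·16²/30 - 12·4³/(6·16) = 24/5 kN·m
Load 2 — point force P=9 kN at a=16/3 m (b=L-a=32/3):
  M_2 = Pb²(3a+b)x/L³ - Pab²/L²  [x≤a] = 9·(32/3)²·(3·(16/3)+(32/3))·4/16³ - 9·(16/3)·(32/3)²/16² = 16/3 kN·m
Superposition: M = Σ M_i = 152/15 kN·m ≈ 10.133333 kN·m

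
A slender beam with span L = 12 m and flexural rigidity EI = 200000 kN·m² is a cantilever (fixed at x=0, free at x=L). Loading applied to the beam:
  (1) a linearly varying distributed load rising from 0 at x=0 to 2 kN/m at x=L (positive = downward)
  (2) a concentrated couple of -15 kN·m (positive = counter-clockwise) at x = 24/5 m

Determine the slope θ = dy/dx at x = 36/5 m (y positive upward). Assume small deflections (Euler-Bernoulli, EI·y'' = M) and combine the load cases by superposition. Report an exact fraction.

θ(36/5) = -36783/15625000 rad

Load 1 — triangular load w₀=2 kN/m (0→w₀ over full span):
  θ_1 = (w₀Lx²/4-w₀L²x/3-w₀x⁴/(24L))/EI = (2·12·(36/5)²/4-2·12²·(36/5)/3-2·(36/5)⁴/(24·12))/200000 = -15579/7812500 rad
Load 2 — applied couple M₀=-15 kN·m at a=24/5 m (b=L-a=36/5):
  θ_2 = M₀a/EI  [x>a] = (-15)·(24/5)/200000 = -9/25000 rad
Superposition: θ = Σ θ_i = -36783/15625000 rad ≈ -0.002354 rad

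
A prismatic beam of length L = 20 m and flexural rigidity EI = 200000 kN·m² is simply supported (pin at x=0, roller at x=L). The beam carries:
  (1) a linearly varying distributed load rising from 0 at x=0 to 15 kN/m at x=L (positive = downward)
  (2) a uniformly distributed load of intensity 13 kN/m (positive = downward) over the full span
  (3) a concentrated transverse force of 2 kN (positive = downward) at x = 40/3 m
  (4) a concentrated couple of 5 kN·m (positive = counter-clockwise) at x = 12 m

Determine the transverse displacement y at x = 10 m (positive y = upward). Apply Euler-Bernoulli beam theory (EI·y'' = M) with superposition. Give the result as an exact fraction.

Load 1 — triangular load w₀=15 kN/m (0→w₀ over full span):
  y_1 = -w₀x(7L⁴-10L²x²+3x⁴)/(360LEI) = -15·10·(7·20⁴-10·20²·10²+3·10⁴)/(360·20·200000) = -5/64 m
Load 2 — uniform load w=13 kN/m over full span:
  y_2 = -wx(L³-2Lx²+x³)/(24EI) = -13·10·(20³-2·20·10²+10³)/(24·200000) = -13/96 m
Load 3 — point force P=2 kN at a=40/3 m (b=L-a=20/3):
  y_3 = -Pbx(L²-b²-x²)/(6LEI)  [x≤a] = -2·(20/3)·10·(20²-(20/3)²-10²)/(6·20·200000) = -23/16200 m
Load 4 — applied couple M₀=5 kN·m at a=12 m (b=L-a=8):
  y_4 = (M₀x³/(6L)+C₁x)/EI  [x≤a] with C₁=M₀(3b²-L²)/(6L)=-26/3 = (5·10³/(6·20)+(-26/3)·10)/200000 = -9/40000 m
Superposition: y = Σ y_i = -174301/810000 m ≈ -0.215186 m

y(10) = -174301/810000 m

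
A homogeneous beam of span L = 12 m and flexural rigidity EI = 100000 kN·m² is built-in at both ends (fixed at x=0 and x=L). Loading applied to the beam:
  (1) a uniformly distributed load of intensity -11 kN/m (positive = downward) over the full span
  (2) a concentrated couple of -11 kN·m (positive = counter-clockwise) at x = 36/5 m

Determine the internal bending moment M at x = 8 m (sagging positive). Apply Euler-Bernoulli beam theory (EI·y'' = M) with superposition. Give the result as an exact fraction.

M(8) = -1001/25 kN·m

Load 1 — uniform load w=-11 kN/m over full span:
  M_1 = wLx/2 - wL²/12 - wx²/2 = (-11)·12·8/2 - (-11)·12²/12 - (-11)·8²/2 = -44 kN·m
Load 2 — applied couple M₀=-11 kN·m at a=36/5 m (b=L-a=24/5):
  M_2 = R_Ax - M_A - M₀  [x>a] with R_A=-33/25, M_A=-88/25 = (-33/25)·8 - (-88/25) - (-11) = 99/25 kN·m
Superposition: M = Σ M_i = -1001/25 kN·m ≈ -40.040000 kN·m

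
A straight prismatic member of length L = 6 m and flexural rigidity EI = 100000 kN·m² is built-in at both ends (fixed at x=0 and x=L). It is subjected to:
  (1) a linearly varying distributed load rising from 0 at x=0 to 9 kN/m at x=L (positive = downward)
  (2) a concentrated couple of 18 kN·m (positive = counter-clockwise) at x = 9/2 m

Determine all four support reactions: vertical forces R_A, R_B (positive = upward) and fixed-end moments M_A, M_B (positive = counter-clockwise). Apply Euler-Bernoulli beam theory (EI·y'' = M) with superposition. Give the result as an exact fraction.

R_A = 459/40 kN, M_A = 657/40 kN·m, R_B = 621/40 kN, M_B = -783/40 kN·m

Load 1 — triangular load w₀=9 kN/m (0→w₀ over full span):
  R_A = 3w₀L/20 = 3·9·6/20 = 81/10 kN
  M_A = w₀L²/30 = 9·6²/30 = 54/5 kN·m
  R_B = 7w₀L/20 = 7·9·6/20 = 189/10 kN
  M_B = -w₀L²/20 = -9·6²/20 = -81/5 kN·m
Load 2 — applied couple M₀=18 kN·m at a=9/2 m (b=L-a=3/2):
  R_A = 6M₀ab/L³ = 6·18·(9/2)·(3/2)/6³ = 27/8 kN
  M_A = M₀b(2a-b)/L² = 18·(3/2)·(2·(9/2)-(3/2))/6² = 45/8 kN·m
  R_B = -6M₀ab/L³ = -6·18·(9/2)·(3/2)/6³ = -27/8 kN
  M_B = M₀a(2b-a)/L² = 18·(9/2)·(2·(3/2)-(9/2))/6² = -27/8 kN·m
Superposition: R_A = 459/40 kN, M_A = 657/40 kN·m, R_B = 621/40 kN, M_B = -783/40 kN·m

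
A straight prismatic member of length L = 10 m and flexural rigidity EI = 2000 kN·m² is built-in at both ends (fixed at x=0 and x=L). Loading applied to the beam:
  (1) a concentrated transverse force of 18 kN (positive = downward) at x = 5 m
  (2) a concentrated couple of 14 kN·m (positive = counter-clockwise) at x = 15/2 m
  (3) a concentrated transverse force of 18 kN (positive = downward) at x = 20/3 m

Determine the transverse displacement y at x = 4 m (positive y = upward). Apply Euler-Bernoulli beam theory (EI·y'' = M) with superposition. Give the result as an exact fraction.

Load 1 — point force P=18 kN at a=5 m (b=L-a=5):
  y_1 = -Pb²x²(3aL-(3a+b)x)/(6L³EI)  [x≤a] = -18·5²·4²·(3·5·10-(3·5+5)·4)/(6·10³·2000) = -21/500 m
Load 2 — applied couple M₀=14 kN·m at a=15/2 m (b=L-a=5/2):
  y_2 = (R_Ax³/6 - M_Ax²/2)/EI  [x≤a] with R_A=63/40, M_A=35/8 = ((63/40)·4³/6 - (35/8)·4²/2)/2000 = -91/10000 m
Load 3 — point force P=18 kN at a=20/3 m (b=L-a=10/3):
  y_3 = -Pb²x²(3aL-(3a+b)x)/(6L³EI)  [x≤a] = -18·(10/3)²·4²·(3·(20/3)·10-(3·(20/3)+(10/3))·4)/(6·10³·2000) = -32/1125 m
Superposition: y = Σ y_i = -7159/90000 m ≈ -0.079544 m

y(4) = -7159/90000 m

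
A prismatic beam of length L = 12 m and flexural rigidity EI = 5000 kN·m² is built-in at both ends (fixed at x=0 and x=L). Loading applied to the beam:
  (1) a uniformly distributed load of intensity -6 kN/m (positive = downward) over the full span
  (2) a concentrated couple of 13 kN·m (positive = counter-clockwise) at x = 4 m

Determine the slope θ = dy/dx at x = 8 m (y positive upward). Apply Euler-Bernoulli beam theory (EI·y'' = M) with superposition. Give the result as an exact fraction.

Load 1 — uniform load w=-6 kN/m over full span:
  θ_1 = -wx(L-x)(L-2x)/(12EI) = -(-6)·8·(12-8)·(12-2·8)/(12·5000) = -8/625 rad
Load 2 — applied couple M₀=13 kN·m at a=4 m (b=L-a=8):
  θ_2 = (R_Ax²/2 - M_Ax - M₀(x-a))/EI  [x>a] with R_A=13/9, M_A=0 = ((13/9)·8²/2 - 0·8 - 13·(8-4))/5000 = -13/11250 rad
Superposition: θ = Σ θ_i = -157/11250 rad ≈ -0.013956 rad

θ(8) = -157/11250 rad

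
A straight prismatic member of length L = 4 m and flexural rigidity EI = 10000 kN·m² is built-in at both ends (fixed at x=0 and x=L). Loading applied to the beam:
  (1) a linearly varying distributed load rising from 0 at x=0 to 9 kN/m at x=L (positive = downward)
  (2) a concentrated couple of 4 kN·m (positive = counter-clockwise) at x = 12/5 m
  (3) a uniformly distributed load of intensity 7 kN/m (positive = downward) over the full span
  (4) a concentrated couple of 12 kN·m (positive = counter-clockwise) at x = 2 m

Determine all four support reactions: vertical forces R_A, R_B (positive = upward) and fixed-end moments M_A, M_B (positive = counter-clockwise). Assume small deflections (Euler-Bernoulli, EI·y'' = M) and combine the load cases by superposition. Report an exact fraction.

Load 1 — triangular load w₀=9 kN/m (0→w₀ over full span):
  R_A = 3w₀L/20 = 3·9·4/20 = 27/5 kN
  M_A = w₀L²/30 = 9·4²/30 = 24/5 kN·m
  R_B = 7w₀L/20 = 7·9·4/20 = 63/5 kN
  M_B = -w₀L²/20 = -9·4²/20 = -36/5 kN·m
Load 2 — applied couple M₀=4 kN·m at a=12/5 m (b=L-a=8/5):
  R_A = 6M₀ab/L³ = 6·4·(12/5)·(8/5)/4³ = 36/25 kN
  M_A = M₀b(2a-b)/L² = 4·(8/5)·(2·(12/5)-(8/5))/4² = 32/25 kN·m
  R_B = -6M₀ab/L³ = -6·4·(12/5)·(8/5)/4³ = -36/25 kN
  M_B = M₀a(2b-a)/L² = 4·(12/5)·(2·(8/5)-(12/5))/4² = 12/25 kN·m
Load 3 — uniform load w=7 kN/m over full span:
  R_A = wL/2 = 7·4/2 = 14 kN
  M_A = wL²/12 = 7·4²/12 = 28/3 kN·m
  R_B = wL/2 = 7·4/2 = 14 kN
  M_B = -wL²/12 = -7·4²/12 = -28/3 kN·m
Load 4 — applied couple M₀=12 kN·m at a=2 m (b=L-a=2):
  R_A = 6M₀ab/L³ = 6·12·2·2/4³ = 9/2 kN
  M_A = M₀b(2a-b)/L² = 12·2·(2·2-2)/4² = 3 kN·m
  R_B = -6M₀ab/L³ = -6·12·2·2/4³ = -9/2 kN
  M_B = M₀a(2b-a)/L² = 12·2·(2·2-2)/4² = 3 kN·m
Superposition: R_A = 1267/50 kN, M_A = 1381/75 kN·m, R_B = 1033/50 kN, M_B = -979/75 kN·m

R_A = 1267/50 kN, M_A = 1381/75 kN·m, R_B = 1033/50 kN, M_B = -979/75 kN·m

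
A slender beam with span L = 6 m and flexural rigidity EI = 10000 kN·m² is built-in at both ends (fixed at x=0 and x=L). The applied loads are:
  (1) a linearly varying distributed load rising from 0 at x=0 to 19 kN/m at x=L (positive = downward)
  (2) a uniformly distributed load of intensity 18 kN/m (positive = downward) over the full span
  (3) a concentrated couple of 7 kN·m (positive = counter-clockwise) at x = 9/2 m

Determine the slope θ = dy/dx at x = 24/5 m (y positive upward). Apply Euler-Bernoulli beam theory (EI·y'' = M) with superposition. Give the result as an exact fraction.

θ(24/5) = 31959/6250000 rad

Load 1 — triangular load w₀=19 kN/m (0→w₀ over full span):
  θ_1 = -w₀(2x(L-x)(L-2x)(x+2L)+x²(L-x)²)/(120LEI) = -19·(2·(24/5)·(6-(24/5))·(6-2·(24/5))·((24/5)+2·6)+(24/5)²·(6-(24/5))²)/(120·6·10000) = 684/390625 rad
Load 2 — uniform load w=18 kN/m over full span:
  θ_2 = -wx(L-x)(L-2x)/(12EI) = -18·(24/5)·(6-(24/5))·(6-2·(24/5))/(12·10000) = 243/78125 rad
Load 3 — applied couple M₀=7 kN·m at a=9/2 m (b=L-a=3/2):
  θ_3 = (R_Ax²/2 - M_Ax - M₀(x-a))/EI  [x>a] with R_A=21/16, M_A=35/16 = ((21/16)·(24/5)²/2 - (35/16)·(24/5) - 7·((24/5)-(9/2)))/10000 = 63/250000 rad
Superposition: θ = Σ θ_i = 31959/6250000 rad ≈ 0.005113 rad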